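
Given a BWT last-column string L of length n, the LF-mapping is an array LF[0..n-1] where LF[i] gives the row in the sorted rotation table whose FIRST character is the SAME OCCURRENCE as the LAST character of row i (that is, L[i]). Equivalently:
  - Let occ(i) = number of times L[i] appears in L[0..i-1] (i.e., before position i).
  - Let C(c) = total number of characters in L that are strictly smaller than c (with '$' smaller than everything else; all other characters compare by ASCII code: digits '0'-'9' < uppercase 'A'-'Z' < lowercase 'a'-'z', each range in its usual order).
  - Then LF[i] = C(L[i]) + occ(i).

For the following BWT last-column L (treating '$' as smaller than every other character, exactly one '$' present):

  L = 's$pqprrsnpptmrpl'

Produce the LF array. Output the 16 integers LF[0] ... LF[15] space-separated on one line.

Char counts: '$':1, 'l':1, 'm':1, 'n':1, 'p':5, 'q':1, 'r':3, 's':2, 't':1
C (first-col start): C('$')=0, C('l')=1, C('m')=2, C('n')=3, C('p')=4, C('q')=9, C('r')=10, C('s')=13, C('t')=15
L[0]='s': occ=0, LF[0]=C('s')+0=13+0=13
L[1]='$': occ=0, LF[1]=C('$')+0=0+0=0
L[2]='p': occ=0, LF[2]=C('p')+0=4+0=4
L[3]='q': occ=0, LF[3]=C('q')+0=9+0=9
L[4]='p': occ=1, LF[4]=C('p')+1=4+1=5
L[5]='r': occ=0, LF[5]=C('r')+0=10+0=10
L[6]='r': occ=1, LF[6]=C('r')+1=10+1=11
L[7]='s': occ=1, LF[7]=C('s')+1=13+1=14
L[8]='n': occ=0, LF[8]=C('n')+0=3+0=3
L[9]='p': occ=2, LF[9]=C('p')+2=4+2=6
L[10]='p': occ=3, LF[10]=C('p')+3=4+3=7
L[11]='t': occ=0, LF[11]=C('t')+0=15+0=15
L[12]='m': occ=0, LF[12]=C('m')+0=2+0=2
L[13]='r': occ=2, LF[13]=C('r')+2=10+2=12
L[14]='p': occ=4, LF[14]=C('p')+4=4+4=8
L[15]='l': occ=0, LF[15]=C('l')+0=1+0=1

Answer: 13 0 4 9 5 10 11 14 3 6 7 15 2 12 8 1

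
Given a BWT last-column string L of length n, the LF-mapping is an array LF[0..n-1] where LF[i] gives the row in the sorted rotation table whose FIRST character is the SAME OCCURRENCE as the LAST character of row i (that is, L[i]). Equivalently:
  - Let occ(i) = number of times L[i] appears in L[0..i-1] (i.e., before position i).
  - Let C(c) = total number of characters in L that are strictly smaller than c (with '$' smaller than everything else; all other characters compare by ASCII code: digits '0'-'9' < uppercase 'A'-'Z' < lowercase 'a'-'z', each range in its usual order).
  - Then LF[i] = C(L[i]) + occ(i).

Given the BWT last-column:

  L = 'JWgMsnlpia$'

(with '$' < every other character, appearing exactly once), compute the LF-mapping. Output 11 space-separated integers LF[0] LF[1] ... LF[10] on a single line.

Char counts: '$':1, 'J':1, 'M':1, 'W':1, 'a':1, 'g':1, 'i':1, 'l':1, 'n':1, 'p':1, 's':1
C (first-col start): C('$')=0, C('J')=1, C('M')=2, C('W')=3, C('a')=4, C('g')=5, C('i')=6, C('l')=7, C('n')=8, C('p')=9, C('s')=10
L[0]='J': occ=0, LF[0]=C('J')+0=1+0=1
L[1]='W': occ=0, LF[1]=C('W')+0=3+0=3
L[2]='g': occ=0, LF[2]=C('g')+0=5+0=5
L[3]='M': occ=0, LF[3]=C('M')+0=2+0=2
L[4]='s': occ=0, LF[4]=C('s')+0=10+0=10
L[5]='n': occ=0, LF[5]=C('n')+0=8+0=8
L[6]='l': occ=0, LF[6]=C('l')+0=7+0=7
L[7]='p': occ=0, LF[7]=C('p')+0=9+0=9
L[8]='i': occ=0, LF[8]=C('i')+0=6+0=6
L[9]='a': occ=0, LF[9]=C('a')+0=4+0=4
L[10]='$': occ=0, LF[10]=C('$')+0=0+0=0

Answer: 1 3 5 2 10 8 7 9 6 4 0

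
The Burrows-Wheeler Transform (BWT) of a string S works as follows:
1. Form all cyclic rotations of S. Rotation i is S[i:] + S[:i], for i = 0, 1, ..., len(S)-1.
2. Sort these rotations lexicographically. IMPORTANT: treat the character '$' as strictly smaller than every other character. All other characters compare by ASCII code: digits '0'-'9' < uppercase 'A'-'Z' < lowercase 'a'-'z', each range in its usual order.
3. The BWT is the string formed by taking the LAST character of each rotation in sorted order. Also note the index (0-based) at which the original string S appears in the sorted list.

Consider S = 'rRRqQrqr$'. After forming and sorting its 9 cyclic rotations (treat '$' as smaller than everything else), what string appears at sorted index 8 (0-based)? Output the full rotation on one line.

Answer: rqr$rRRqQ

Derivation:
All 9 rotations (rotation i = S[i:]+S[:i]):
  rot[0] = rRRqQrqr$
  rot[1] = RRqQrqr$r
  rot[2] = RqQrqr$rR
  rot[3] = qQrqr$rRR
  rot[4] = Qrqr$rRRq
  rot[5] = rqr$rRRqQ
  rot[6] = qr$rRRqQr
  rot[7] = r$rRRqQrq
  rot[8] = $rRRqQrqr
Sorted (with $ < everything):
  sorted[0] = $rRRqQrqr
  sorted[1] = Qrqr$rRRq
  sorted[2] = RRqQrqr$r
  sorted[3] = RqQrqr$rR
  sorted[4] = qQrqr$rRR
  sorted[5] = qr$rRRqQr
  sorted[6] = r$rRRqQrq
  sorted[7] = rRRqQrqr$
  sorted[8] = rqr$rRRqQ
sorted[8] = rqr$rRRqQ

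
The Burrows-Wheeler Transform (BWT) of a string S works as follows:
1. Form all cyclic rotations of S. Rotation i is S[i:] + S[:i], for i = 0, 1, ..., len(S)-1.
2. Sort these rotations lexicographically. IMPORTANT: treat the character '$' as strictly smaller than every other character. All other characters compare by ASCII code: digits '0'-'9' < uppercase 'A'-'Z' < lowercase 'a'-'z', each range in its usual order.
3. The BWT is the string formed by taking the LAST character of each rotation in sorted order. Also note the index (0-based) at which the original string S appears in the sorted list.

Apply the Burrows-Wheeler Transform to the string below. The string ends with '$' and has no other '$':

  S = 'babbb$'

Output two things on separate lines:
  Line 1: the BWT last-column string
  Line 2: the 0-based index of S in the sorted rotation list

Answer: bbb$ba
3

Derivation:
All 6 rotations (rotation i = S[i:]+S[:i]):
  rot[0] = babbb$
  rot[1] = abbb$b
  rot[2] = bbb$ba
  rot[3] = bb$bab
  rot[4] = b$babb
  rot[5] = $babbb
Sorted (with $ < everything):
  sorted[0] = $babbb  (last char: 'b')
  sorted[1] = abbb$b  (last char: 'b')
  sorted[2] = b$babb  (last char: 'b')
  sorted[3] = babbb$  (last char: '$')
  sorted[4] = bb$bab  (last char: 'b')
  sorted[5] = bbb$ba  (last char: 'a')
Last column: bbb$ba
Original string S is at sorted index 3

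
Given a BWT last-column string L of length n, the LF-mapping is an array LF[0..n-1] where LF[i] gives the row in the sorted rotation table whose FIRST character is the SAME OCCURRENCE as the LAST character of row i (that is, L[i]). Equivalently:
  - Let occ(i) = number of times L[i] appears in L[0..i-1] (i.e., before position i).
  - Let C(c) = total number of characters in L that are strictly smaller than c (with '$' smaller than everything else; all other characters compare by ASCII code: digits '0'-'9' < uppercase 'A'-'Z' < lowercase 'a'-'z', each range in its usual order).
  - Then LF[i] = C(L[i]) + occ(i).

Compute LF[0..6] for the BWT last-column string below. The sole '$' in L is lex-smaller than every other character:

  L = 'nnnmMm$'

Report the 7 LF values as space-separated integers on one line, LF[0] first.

Char counts: '$':1, 'M':1, 'm':2, 'n':3
C (first-col start): C('$')=0, C('M')=1, C('m')=2, C('n')=4
L[0]='n': occ=0, LF[0]=C('n')+0=4+0=4
L[1]='n': occ=1, LF[1]=C('n')+1=4+1=5
L[2]='n': occ=2, LF[2]=C('n')+2=4+2=6
L[3]='m': occ=0, LF[3]=C('m')+0=2+0=2
L[4]='M': occ=0, LF[4]=C('M')+0=1+0=1
L[5]='m': occ=1, LF[5]=C('m')+1=2+1=3
L[6]='$': occ=0, LF[6]=C('$')+0=0+0=0

Answer: 4 5 6 2 1 3 0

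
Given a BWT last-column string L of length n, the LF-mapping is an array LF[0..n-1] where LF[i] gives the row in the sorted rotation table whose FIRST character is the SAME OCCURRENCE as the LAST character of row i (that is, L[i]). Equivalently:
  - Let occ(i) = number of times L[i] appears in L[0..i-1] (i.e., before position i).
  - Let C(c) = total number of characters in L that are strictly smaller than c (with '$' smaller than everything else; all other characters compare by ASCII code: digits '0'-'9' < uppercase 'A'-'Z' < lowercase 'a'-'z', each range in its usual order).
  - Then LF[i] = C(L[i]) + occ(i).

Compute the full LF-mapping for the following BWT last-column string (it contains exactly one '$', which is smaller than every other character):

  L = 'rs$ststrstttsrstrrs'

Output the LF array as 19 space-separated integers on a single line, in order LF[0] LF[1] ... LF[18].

Answer: 1 6 0 7 13 8 14 2 9 15 16 17 10 3 11 18 4 5 12

Derivation:
Char counts: '$':1, 'r':5, 's':7, 't':6
C (first-col start): C('$')=0, C('r')=1, C('s')=6, C('t')=13
L[0]='r': occ=0, LF[0]=C('r')+0=1+0=1
L[1]='s': occ=0, LF[1]=C('s')+0=6+0=6
L[2]='$': occ=0, LF[2]=C('$')+0=0+0=0
L[3]='s': occ=1, LF[3]=C('s')+1=6+1=7
L[4]='t': occ=0, LF[4]=C('t')+0=13+0=13
L[5]='s': occ=2, LF[5]=C('s')+2=6+2=8
L[6]='t': occ=1, LF[6]=C('t')+1=13+1=14
L[7]='r': occ=1, LF[7]=C('r')+1=1+1=2
L[8]='s': occ=3, LF[8]=C('s')+3=6+3=9
L[9]='t': occ=2, LF[9]=C('t')+2=13+2=15
L[10]='t': occ=3, LF[10]=C('t')+3=13+3=16
L[11]='t': occ=4, LF[11]=C('t')+4=13+4=17
L[12]='s': occ=4, LF[12]=C('s')+4=6+4=10
L[13]='r': occ=2, LF[13]=C('r')+2=1+2=3
L[14]='s': occ=5, LF[14]=C('s')+5=6+5=11
L[15]='t': occ=5, LF[15]=C('t')+5=13+5=18
L[16]='r': occ=3, LF[16]=C('r')+3=1+3=4
L[17]='r': occ=4, LF[17]=C('r')+4=1+4=5
L[18]='s': occ=6, LF[18]=C('s')+6=6+6=12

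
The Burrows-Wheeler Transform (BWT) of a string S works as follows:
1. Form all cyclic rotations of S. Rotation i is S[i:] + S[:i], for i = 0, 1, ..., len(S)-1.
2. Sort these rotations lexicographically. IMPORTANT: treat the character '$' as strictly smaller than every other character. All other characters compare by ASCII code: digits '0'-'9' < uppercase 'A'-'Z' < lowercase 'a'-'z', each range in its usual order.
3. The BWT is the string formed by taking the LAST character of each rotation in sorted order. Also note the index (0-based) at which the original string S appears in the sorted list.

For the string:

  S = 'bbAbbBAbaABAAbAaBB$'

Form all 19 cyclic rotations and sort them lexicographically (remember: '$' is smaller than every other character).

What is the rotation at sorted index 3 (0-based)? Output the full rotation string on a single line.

Answer: AaBB$bbAbbBAbaABAAb

Derivation:
All 19 rotations (rotation i = S[i:]+S[:i]):
  rot[0] = bbAbbBAbaABAAbAaBB$
  rot[1] = bAbbBAbaABAAbAaBB$b
  rot[2] = AbbBAbaABAAbAaBB$bb
  rot[3] = bbBAbaABAAbAaBB$bbA
  rot[4] = bBAbaABAAbAaBB$bbAb
  rot[5] = BAbaABAAbAaBB$bbAbb
  rot[6] = AbaABAAbAaBB$bbAbbB
  rot[7] = baABAAbAaBB$bbAbbBA
  rot[8] = aABAAbAaBB$bbAbbBAb
  rot[9] = ABAAbAaBB$bbAbbBAba
  rot[10] = BAAbAaBB$bbAbbBAbaA
  rot[11] = AAbAaBB$bbAbbBAbaAB
  rot[12] = AbAaBB$bbAbbBAbaABA
  rot[13] = bAaBB$bbAbbBAbaABAA
  rot[14] = AaBB$bbAbbBAbaABAAb
  rot[15] = aBB$bbAbbBAbaABAAbA
  rot[16] = BB$bbAbbBAbaABAAbAa
  rot[17] = B$bbAbbBAbaABAAbAaB
  rot[18] = $bbAbbBAbaABAAbAaBB
Sorted (with $ < everything):
  sorted[0] = $bbAbbBAbaABAAbAaBB
  sorted[1] = AAbAaBB$bbAbbBAbaAB
  sorted[2] = ABAAbAaBB$bbAbbBAba
  sorted[3] = AaBB$bbAbbBAbaABAAb
  sorted[4] = AbAaBB$bbAbbBAbaABA
  sorted[5] = AbaABAAbAaBB$bbAbbB
  sorted[6] = AbbBAbaABAAbAaBB$bb
  sorted[7] = B$bbAbbBAbaABAAbAaB
  sorted[8] = BAAbAaBB$bbAbbBAbaA
  sorted[9] = BAbaABAAbAaBB$bbAbb
  sorted[10] = BB$bbAbbBAbaABAAbAa
  sorted[11] = aABAAbAaBB$bbAbbBAb
  sorted[12] = aBB$bbAbbBAbaABAAbA
  sorted[13] = bAaBB$bbAbbBAbaABAA
  sorted[14] = bAbbBAbaABAAbAaBB$b
  sorted[15] = bBAbaABAAbAaBB$bbAb
  sorted[16] = baABAAbAaBB$bbAbbBA
  sorted[17] = bbAbbBAbaABAAbAaBB$
  sorted[18] = bbBAbaABAAbAaBB$bbA
sorted[3] = AaBB$bbAbbBAbaABAAb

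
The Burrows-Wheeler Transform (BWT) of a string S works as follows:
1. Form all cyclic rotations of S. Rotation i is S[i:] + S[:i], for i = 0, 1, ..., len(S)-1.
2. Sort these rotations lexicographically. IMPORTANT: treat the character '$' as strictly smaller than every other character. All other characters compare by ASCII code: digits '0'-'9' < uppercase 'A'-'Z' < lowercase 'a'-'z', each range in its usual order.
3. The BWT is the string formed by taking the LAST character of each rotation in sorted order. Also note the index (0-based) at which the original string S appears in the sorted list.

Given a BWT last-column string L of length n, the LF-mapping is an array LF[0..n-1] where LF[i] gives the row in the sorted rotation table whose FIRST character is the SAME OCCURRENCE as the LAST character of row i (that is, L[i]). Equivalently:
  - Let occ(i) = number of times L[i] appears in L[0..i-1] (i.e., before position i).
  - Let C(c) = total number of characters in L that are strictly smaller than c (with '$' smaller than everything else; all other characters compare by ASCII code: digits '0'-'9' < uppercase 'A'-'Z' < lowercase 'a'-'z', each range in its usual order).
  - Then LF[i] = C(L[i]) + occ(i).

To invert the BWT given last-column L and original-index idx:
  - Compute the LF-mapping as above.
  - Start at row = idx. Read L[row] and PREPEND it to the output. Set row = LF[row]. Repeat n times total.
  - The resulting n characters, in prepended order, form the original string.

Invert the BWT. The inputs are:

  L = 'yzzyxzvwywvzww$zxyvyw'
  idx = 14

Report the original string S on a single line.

LF mapping: 11 16 17 12 9 18 1 4 13 5 2 19 6 7 0 20 10 14 3 15 8
Walk LF starting at row 14, prepending L[row]:
  step 1: row=14, L[14]='$', prepend. Next row=LF[14]=0
  step 2: row=0, L[0]='y', prepend. Next row=LF[0]=11
  step 3: row=11, L[11]='z', prepend. Next row=LF[11]=19
  step 4: row=19, L[19]='y', prepend. Next row=LF[19]=15
  step 5: row=15, L[15]='z', prepend. Next row=LF[15]=20
  step 6: row=20, L[20]='w', prepend. Next row=LF[20]=8
  step 7: row=8, L[8]='y', prepend. Next row=LF[8]=13
  step 8: row=13, L[13]='w', prepend. Next row=LF[13]=7
  step 9: row=7, L[7]='w', prepend. Next row=LF[7]=4
  step 10: row=4, L[4]='x', prepend. Next row=LF[4]=9
  step 11: row=9, L[9]='w', prepend. Next row=LF[9]=5
  step 12: row=5, L[5]='z', prepend. Next row=LF[5]=18
  step 13: row=18, L[18]='v', prepend. Next row=LF[18]=3
  step 14: row=3, L[3]='y', prepend. Next row=LF[3]=12
  step 15: row=12, L[12]='w', prepend. Next row=LF[12]=6
  step 16: row=6, L[6]='v', prepend. Next row=LF[6]=1
  step 17: row=1, L[1]='z', prepend. Next row=LF[1]=16
  step 18: row=16, L[16]='x', prepend. Next row=LF[16]=10
  step 19: row=10, L[10]='v', prepend. Next row=LF[10]=2
  step 20: row=2, L[2]='z', prepend. Next row=LF[2]=17
  step 21: row=17, L[17]='y', prepend. Next row=LF[17]=14
Reversed output: yzvxzvwyvzwxwwywzyzy$

Answer: yzvxzvwyvzwxwwywzyzy$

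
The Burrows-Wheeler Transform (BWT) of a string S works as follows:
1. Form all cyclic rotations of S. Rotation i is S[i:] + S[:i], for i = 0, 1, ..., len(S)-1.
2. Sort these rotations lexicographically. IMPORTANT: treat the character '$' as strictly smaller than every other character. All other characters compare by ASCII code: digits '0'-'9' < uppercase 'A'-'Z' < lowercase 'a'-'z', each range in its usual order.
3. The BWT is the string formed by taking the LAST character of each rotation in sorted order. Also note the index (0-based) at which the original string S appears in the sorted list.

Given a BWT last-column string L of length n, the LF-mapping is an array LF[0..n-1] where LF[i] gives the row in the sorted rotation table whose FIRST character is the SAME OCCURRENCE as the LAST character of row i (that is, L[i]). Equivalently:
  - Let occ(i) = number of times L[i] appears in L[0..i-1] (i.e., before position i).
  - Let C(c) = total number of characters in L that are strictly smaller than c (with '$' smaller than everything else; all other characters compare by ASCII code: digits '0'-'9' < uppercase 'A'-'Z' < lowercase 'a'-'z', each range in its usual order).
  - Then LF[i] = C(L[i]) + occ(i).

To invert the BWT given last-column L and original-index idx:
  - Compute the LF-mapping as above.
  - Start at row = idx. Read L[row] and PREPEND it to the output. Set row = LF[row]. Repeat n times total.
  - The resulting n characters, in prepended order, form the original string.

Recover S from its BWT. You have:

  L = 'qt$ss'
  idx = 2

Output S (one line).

Answer: sstq$

Derivation:
LF mapping: 1 4 0 2 3
Walk LF starting at row 2, prepending L[row]:
  step 1: row=2, L[2]='$', prepend. Next row=LF[2]=0
  step 2: row=0, L[0]='q', prepend. Next row=LF[0]=1
  step 3: row=1, L[1]='t', prepend. Next row=LF[1]=4
  step 4: row=4, L[4]='s', prepend. Next row=LF[4]=3
  step 5: row=3, L[3]='s', prepend. Next row=LF[3]=2
Reversed output: sstq$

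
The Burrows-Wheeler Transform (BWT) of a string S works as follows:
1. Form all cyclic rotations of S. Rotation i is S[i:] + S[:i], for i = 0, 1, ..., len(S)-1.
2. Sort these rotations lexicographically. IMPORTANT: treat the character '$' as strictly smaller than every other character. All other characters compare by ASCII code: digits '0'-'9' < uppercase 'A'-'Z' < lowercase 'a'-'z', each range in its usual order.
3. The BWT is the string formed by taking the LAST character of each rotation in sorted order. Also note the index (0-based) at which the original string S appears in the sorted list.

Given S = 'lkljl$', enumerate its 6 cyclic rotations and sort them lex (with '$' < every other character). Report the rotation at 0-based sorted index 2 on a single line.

Answer: kljl$l

Derivation:
All 6 rotations (rotation i = S[i:]+S[:i]):
  rot[0] = lkljl$
  rot[1] = kljl$l
  rot[2] = ljl$lk
  rot[3] = jl$lkl
  rot[4] = l$lklj
  rot[5] = $lkljl
Sorted (with $ < everything):
  sorted[0] = $lkljl
  sorted[1] = jl$lkl
  sorted[2] = kljl$l
  sorted[3] = l$lklj
  sorted[4] = ljl$lk
  sorted[5] = lkljl$
sorted[2] = kljl$l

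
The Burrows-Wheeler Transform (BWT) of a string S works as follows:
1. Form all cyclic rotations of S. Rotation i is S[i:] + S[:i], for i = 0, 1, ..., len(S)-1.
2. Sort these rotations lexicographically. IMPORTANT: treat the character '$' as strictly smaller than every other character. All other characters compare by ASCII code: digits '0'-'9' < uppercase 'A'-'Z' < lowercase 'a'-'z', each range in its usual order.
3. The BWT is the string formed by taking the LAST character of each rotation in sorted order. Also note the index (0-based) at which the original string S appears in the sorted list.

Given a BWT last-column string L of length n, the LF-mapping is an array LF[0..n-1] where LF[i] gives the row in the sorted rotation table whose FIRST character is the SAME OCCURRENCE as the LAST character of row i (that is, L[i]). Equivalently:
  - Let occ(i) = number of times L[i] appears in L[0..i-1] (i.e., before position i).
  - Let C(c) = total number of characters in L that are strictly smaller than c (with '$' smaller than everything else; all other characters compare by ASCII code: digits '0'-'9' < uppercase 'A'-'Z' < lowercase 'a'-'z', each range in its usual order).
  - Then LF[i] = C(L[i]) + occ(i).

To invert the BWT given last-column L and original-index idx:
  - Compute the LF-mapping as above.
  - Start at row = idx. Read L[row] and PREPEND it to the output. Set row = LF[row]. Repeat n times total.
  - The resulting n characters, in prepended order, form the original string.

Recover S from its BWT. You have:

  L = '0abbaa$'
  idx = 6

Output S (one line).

Answer: baaba0$

Derivation:
LF mapping: 1 2 5 6 3 4 0
Walk LF starting at row 6, prepending L[row]:
  step 1: row=6, L[6]='$', prepend. Next row=LF[6]=0
  step 2: row=0, L[0]='0', prepend. Next row=LF[0]=1
  step 3: row=1, L[1]='a', prepend. Next row=LF[1]=2
  step 4: row=2, L[2]='b', prepend. Next row=LF[2]=5
  step 5: row=5, L[5]='a', prepend. Next row=LF[5]=4
  step 6: row=4, L[4]='a', prepend. Next row=LF[4]=3
  step 7: row=3, L[3]='b', prepend. Next row=LF[3]=6
Reversed output: baaba0$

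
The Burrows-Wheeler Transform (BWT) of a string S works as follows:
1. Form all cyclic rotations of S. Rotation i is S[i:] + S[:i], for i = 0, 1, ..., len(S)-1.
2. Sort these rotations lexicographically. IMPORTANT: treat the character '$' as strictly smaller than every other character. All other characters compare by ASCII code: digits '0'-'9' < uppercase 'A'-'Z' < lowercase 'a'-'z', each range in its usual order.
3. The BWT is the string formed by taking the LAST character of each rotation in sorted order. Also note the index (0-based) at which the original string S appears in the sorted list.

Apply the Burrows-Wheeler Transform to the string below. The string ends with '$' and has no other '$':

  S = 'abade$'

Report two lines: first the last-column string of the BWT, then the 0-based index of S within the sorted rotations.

All 6 rotations (rotation i = S[i:]+S[:i]):
  rot[0] = abade$
  rot[1] = bade$a
  rot[2] = ade$ab
  rot[3] = de$aba
  rot[4] = e$abad
  rot[5] = $abade
Sorted (with $ < everything):
  sorted[0] = $abade  (last char: 'e')
  sorted[1] = abade$  (last char: '$')
  sorted[2] = ade$ab  (last char: 'b')
  sorted[3] = bade$a  (last char: 'a')
  sorted[4] = de$aba  (last char: 'a')
  sorted[5] = e$abad  (last char: 'd')
Last column: e$baad
Original string S is at sorted index 1

Answer: e$baad
1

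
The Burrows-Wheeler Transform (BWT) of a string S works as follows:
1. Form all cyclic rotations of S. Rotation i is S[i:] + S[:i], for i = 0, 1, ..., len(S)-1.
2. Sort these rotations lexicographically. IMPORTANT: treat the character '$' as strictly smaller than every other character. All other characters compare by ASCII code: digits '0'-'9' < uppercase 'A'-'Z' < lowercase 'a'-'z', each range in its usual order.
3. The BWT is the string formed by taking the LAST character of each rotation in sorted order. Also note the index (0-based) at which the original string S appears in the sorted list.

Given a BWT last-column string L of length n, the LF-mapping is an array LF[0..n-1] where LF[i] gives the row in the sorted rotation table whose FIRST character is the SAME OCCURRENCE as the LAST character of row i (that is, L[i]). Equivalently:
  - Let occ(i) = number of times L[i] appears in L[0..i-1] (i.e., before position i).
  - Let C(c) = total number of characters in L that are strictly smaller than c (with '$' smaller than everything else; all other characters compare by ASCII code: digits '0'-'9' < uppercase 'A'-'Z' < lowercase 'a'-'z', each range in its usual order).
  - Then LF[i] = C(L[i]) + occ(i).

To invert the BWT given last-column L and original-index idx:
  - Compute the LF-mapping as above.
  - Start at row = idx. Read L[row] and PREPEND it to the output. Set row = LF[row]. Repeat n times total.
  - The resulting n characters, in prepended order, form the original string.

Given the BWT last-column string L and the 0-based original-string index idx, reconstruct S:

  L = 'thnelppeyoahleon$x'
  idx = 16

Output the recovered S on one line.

LF mapping: 15 5 9 2 7 13 14 3 17 11 1 6 8 4 12 10 0 16
Walk LF starting at row 16, prepending L[row]:
  step 1: row=16, L[16]='$', prepend. Next row=LF[16]=0
  step 2: row=0, L[0]='t', prepend. Next row=LF[0]=15
  step 3: row=15, L[15]='n', prepend. Next row=LF[15]=10
  step 4: row=10, L[10]='a', prepend. Next row=LF[10]=1
  step 5: row=1, L[1]='h', prepend. Next row=LF[1]=5
  step 6: row=5, L[5]='p', prepend. Next row=LF[5]=13
  step 7: row=13, L[13]='e', prepend. Next row=LF[13]=4
  step 8: row=4, L[4]='l', prepend. Next row=LF[4]=7
  step 9: row=7, L[7]='e', prepend. Next row=LF[7]=3
  step 10: row=3, L[3]='e', prepend. Next row=LF[3]=2
  step 11: row=2, L[2]='n', prepend. Next row=LF[2]=9
  step 12: row=9, L[9]='o', prepend. Next row=LF[9]=11
  step 13: row=11, L[11]='h', prepend. Next row=LF[11]=6
  step 14: row=6, L[6]='p', prepend. Next row=LF[6]=14
  step 15: row=14, L[14]='o', prepend. Next row=LF[14]=12
  step 16: row=12, L[12]='l', prepend. Next row=LF[12]=8
  step 17: row=8, L[8]='y', prepend. Next row=LF[8]=17
  step 18: row=17, L[17]='x', prepend. Next row=LF[17]=16
Reversed output: xylophoneelephant$

Answer: xylophoneelephant$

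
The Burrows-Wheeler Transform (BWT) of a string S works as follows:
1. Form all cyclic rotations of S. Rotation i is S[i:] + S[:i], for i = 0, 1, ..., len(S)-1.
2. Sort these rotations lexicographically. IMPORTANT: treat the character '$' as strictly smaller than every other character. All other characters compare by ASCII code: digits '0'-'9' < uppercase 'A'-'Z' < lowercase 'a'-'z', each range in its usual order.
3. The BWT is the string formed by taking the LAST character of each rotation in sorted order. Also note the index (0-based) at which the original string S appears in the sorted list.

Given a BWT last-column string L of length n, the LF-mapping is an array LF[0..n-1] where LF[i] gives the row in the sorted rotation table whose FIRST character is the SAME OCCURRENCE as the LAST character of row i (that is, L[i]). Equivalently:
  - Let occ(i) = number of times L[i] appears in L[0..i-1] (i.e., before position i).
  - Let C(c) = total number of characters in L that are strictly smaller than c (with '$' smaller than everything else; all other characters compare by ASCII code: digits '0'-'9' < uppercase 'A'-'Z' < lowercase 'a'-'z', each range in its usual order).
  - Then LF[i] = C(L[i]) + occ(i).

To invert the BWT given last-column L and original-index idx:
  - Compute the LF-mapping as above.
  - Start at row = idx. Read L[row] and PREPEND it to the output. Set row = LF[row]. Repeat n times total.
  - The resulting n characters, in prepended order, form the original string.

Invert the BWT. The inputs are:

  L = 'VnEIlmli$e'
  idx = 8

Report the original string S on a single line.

LF mapping: 3 9 1 2 6 8 7 5 0 4
Walk LF starting at row 8, prepending L[row]:
  step 1: row=8, L[8]='$', prepend. Next row=LF[8]=0
  step 2: row=0, L[0]='V', prepend. Next row=LF[0]=3
  step 3: row=3, L[3]='I', prepend. Next row=LF[3]=2
  step 4: row=2, L[2]='E', prepend. Next row=LF[2]=1
  step 5: row=1, L[1]='n', prepend. Next row=LF[1]=9
  step 6: row=9, L[9]='e', prepend. Next row=LF[9]=4
  step 7: row=4, L[4]='l', prepend. Next row=LF[4]=6
  step 8: row=6, L[6]='l', prepend. Next row=LF[6]=7
  step 9: row=7, L[7]='i', prepend. Next row=LF[7]=5
  step 10: row=5, L[5]='m', prepend. Next row=LF[5]=8
Reversed output: millenEIV$

Answer: millenEIV$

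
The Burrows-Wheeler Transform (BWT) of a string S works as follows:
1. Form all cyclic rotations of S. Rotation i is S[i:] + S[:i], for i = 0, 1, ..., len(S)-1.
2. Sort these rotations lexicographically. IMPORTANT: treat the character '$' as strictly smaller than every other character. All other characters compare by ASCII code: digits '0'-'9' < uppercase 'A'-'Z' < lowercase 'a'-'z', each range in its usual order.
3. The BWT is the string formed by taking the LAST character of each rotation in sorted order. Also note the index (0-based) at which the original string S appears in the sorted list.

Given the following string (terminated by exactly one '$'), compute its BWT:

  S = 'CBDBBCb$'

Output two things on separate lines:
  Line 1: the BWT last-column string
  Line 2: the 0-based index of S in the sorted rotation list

All 8 rotations (rotation i = S[i:]+S[:i]):
  rot[0] = CBDBBCb$
  rot[1] = BDBBCb$C
  rot[2] = DBBCb$CB
  rot[3] = BBCb$CBD
  rot[4] = BCb$CBDB
  rot[5] = Cb$CBDBB
  rot[6] = b$CBDBBC
  rot[7] = $CBDBBCb
Sorted (with $ < everything):
  sorted[0] = $CBDBBCb  (last char: 'b')
  sorted[1] = BBCb$CBD  (last char: 'D')
  sorted[2] = BCb$CBDB  (last char: 'B')
  sorted[3] = BDBBCb$C  (last char: 'C')
  sorted[4] = CBDBBCb$  (last char: '$')
  sorted[5] = Cb$CBDBB  (last char: 'B')
  sorted[6] = DBBCb$CB  (last char: 'B')
  sorted[7] = b$CBDBBC  (last char: 'C')
Last column: bDBC$BBC
Original string S is at sorted index 4

Answer: bDBC$BBC
4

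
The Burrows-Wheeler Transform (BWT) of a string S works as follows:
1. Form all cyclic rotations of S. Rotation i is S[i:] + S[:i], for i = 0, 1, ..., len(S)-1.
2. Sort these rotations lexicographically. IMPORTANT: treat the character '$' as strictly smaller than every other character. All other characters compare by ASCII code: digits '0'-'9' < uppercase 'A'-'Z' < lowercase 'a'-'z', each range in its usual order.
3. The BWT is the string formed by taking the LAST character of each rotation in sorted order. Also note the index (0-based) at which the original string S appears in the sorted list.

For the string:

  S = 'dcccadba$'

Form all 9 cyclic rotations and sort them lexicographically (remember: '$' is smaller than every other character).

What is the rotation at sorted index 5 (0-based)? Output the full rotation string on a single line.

All 9 rotations (rotation i = S[i:]+S[:i]):
  rot[0] = dcccadba$
  rot[1] = cccadba$d
  rot[2] = ccadba$dc
  rot[3] = cadba$dcc
  rot[4] = adba$dccc
  rot[5] = dba$dccca
  rot[6] = ba$dcccad
  rot[7] = a$dcccadb
  rot[8] = $dcccadba
Sorted (with $ < everything):
  sorted[0] = $dcccadba
  sorted[1] = a$dcccadb
  sorted[2] = adba$dccc
  sorted[3] = ba$dcccad
  sorted[4] = cadba$dcc
  sorted[5] = ccadba$dc
  sorted[6] = cccadba$d
  sorted[7] = dba$dccca
  sorted[8] = dcccadba$
sorted[5] = ccadba$dc

Answer: ccadba$dc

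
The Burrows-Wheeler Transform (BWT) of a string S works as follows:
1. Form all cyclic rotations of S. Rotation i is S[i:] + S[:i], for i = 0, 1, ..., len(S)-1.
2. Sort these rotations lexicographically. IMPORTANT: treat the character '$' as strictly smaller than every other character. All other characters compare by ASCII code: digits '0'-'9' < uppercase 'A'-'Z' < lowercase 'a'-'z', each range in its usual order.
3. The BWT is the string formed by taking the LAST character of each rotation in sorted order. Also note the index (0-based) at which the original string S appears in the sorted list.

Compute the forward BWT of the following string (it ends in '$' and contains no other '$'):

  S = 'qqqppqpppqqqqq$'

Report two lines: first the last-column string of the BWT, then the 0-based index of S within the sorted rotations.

All 15 rotations (rotation i = S[i:]+S[:i]):
  rot[0] = qqqppqpppqqqqq$
  rot[1] = qqppqpppqqqqq$q
  rot[2] = qppqpppqqqqq$qq
  rot[3] = ppqpppqqqqq$qqq
  rot[4] = pqpppqqqqq$qqqp
  rot[5] = qpppqqqqq$qqqpp
  rot[6] = pppqqqqq$qqqppq
  rot[7] = ppqqqqq$qqqppqp
  rot[8] = pqqqqq$qqqppqpp
  rot[9] = qqqqq$qqqppqppp
  rot[10] = qqqq$qqqppqpppq
  rot[11] = qqq$qqqppqpppqq
  rot[12] = qq$qqqppqpppqqq
  rot[13] = q$qqqppqpppqqqq
  rot[14] = $qqqppqpppqqqqq
Sorted (with $ < everything):
  sorted[0] = $qqqppqpppqqqqq  (last char: 'q')
  sorted[1] = pppqqqqq$qqqppq  (last char: 'q')
  sorted[2] = ppqpppqqqqq$qqq  (last char: 'q')
  sorted[3] = ppqqqqq$qqqppqp  (last char: 'p')
  sorted[4] = pqpppqqqqq$qqqp  (last char: 'p')
  sorted[5] = pqqqqq$qqqppqpp  (last char: 'p')
  sorted[6] = q$qqqppqpppqqqq  (last char: 'q')
  sorted[7] = qpppqqqqq$qqqpp  (last char: 'p')
  sorted[8] = qppqpppqqqqq$qq  (last char: 'q')
  sorted[9] = qq$qqqppqpppqqq  (last char: 'q')
  sorted[10] = qqppqpppqqqqq$q  (last char: 'q')
  sorted[11] = qqq$qqqppqpppqq  (last char: 'q')
  sorted[12] = qqqppqpppqqqqq$  (last char: '$')
  sorted[13] = qqqq$qqqppqpppq  (last char: 'q')
  sorted[14] = qqqqq$qqqppqppp  (last char: 'p')
Last column: qqqpppqpqqqq$qp
Original string S is at sorted index 12

Answer: qqqpppqpqqqq$qp
12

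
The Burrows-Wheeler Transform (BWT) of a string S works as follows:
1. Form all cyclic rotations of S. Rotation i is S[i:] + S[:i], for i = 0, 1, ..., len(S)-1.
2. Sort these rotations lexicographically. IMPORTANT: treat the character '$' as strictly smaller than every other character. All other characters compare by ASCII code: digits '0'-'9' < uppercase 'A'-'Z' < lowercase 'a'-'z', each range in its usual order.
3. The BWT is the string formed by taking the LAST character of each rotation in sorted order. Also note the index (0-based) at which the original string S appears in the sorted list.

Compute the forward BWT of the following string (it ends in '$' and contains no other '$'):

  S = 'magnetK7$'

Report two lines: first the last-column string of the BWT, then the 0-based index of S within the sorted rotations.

All 9 rotations (rotation i = S[i:]+S[:i]):
  rot[0] = magnetK7$
  rot[1] = agnetK7$m
  rot[2] = gnetK7$ma
  rot[3] = netK7$mag
  rot[4] = etK7$magn
  rot[5] = tK7$magne
  rot[6] = K7$magnet
  rot[7] = 7$magnetK
  rot[8] = $magnetK7
Sorted (with $ < everything):
  sorted[0] = $magnetK7  (last char: '7')
  sorted[1] = 7$magnetK  (last char: 'K')
  sorted[2] = K7$magnet  (last char: 't')
  sorted[3] = agnetK7$m  (last char: 'm')
  sorted[4] = etK7$magn  (last char: 'n')
  sorted[5] = gnetK7$ma  (last char: 'a')
  sorted[6] = magnetK7$  (last char: '$')
  sorted[7] = netK7$mag  (last char: 'g')
  sorted[8] = tK7$magne  (last char: 'e')
Last column: 7Ktmna$ge
Original string S is at sorted index 6

Answer: 7Ktmna$ge
6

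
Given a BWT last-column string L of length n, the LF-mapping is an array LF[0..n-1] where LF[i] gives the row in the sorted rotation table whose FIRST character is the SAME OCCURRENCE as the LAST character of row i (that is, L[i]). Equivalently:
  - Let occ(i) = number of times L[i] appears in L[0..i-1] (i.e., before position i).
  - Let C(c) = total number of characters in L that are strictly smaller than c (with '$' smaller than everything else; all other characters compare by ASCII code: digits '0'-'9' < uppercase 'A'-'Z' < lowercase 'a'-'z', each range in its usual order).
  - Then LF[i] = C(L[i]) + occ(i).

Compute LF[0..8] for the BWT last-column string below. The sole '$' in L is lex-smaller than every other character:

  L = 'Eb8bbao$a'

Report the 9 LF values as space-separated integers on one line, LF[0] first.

Char counts: '$':1, '8':1, 'E':1, 'a':2, 'b':3, 'o':1
C (first-col start): C('$')=0, C('8')=1, C('E')=2, C('a')=3, C('b')=5, C('o')=8
L[0]='E': occ=0, LF[0]=C('E')+0=2+0=2
L[1]='b': occ=0, LF[1]=C('b')+0=5+0=5
L[2]='8': occ=0, LF[2]=C('8')+0=1+0=1
L[3]='b': occ=1, LF[3]=C('b')+1=5+1=6
L[4]='b': occ=2, LF[4]=C('b')+2=5+2=7
L[5]='a': occ=0, LF[5]=C('a')+0=3+0=3
L[6]='o': occ=0, LF[6]=C('o')+0=8+0=8
L[7]='$': occ=0, LF[7]=C('$')+0=0+0=0
L[8]='a': occ=1, LF[8]=C('a')+1=3+1=4

Answer: 2 5 1 6 7 3 8 0 4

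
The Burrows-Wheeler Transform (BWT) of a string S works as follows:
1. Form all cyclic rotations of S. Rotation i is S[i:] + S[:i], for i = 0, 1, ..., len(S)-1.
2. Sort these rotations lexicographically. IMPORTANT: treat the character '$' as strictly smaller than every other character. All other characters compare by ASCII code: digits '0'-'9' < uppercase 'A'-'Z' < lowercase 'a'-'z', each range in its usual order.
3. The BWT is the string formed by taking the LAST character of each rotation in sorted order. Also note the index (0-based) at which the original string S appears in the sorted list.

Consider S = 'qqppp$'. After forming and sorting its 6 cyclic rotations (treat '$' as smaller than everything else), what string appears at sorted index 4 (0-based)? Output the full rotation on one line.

Answer: qppp$q

Derivation:
All 6 rotations (rotation i = S[i:]+S[:i]):
  rot[0] = qqppp$
  rot[1] = qppp$q
  rot[2] = ppp$qq
  rot[3] = pp$qqp
  rot[4] = p$qqpp
  rot[5] = $qqppp
Sorted (with $ < everything):
  sorted[0] = $qqppp
  sorted[1] = p$qqpp
  sorted[2] = pp$qqp
  sorted[3] = ppp$qq
  sorted[4] = qppp$q
  sorted[5] = qqppp$
sorted[4] = qppp$q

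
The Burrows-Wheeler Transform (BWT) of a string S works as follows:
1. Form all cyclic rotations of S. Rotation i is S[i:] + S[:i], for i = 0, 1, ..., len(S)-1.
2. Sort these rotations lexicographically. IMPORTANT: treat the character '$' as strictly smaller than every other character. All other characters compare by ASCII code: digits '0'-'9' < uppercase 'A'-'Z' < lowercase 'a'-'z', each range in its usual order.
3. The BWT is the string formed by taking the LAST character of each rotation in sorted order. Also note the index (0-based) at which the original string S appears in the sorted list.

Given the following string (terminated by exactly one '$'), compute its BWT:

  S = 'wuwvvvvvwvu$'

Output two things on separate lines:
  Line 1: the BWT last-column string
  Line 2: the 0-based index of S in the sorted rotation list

All 12 rotations (rotation i = S[i:]+S[:i]):
  rot[0] = wuwvvvvvwvu$
  rot[1] = uwvvvvvwvu$w
  rot[2] = wvvvvvwvu$wu
  rot[3] = vvvvvwvu$wuw
  rot[4] = vvvvwvu$wuwv
  rot[5] = vvvwvu$wuwvv
  rot[6] = vvwvu$wuwvvv
  rot[7] = vwvu$wuwvvvv
  rot[8] = wvu$wuwvvvvv
  rot[9] = vu$wuwvvvvvw
  rot[10] = u$wuwvvvvvwv
  rot[11] = $wuwvvvvvwvu
Sorted (with $ < everything):
  sorted[0] = $wuwvvvvvwvu  (last char: 'u')
  sorted[1] = u$wuwvvvvvwv  (last char: 'v')
  sorted[2] = uwvvvvvwvu$w  (last char: 'w')
  sorted[3] = vu$wuwvvvvvw  (last char: 'w')
  sorted[4] = vvvvvwvu$wuw  (last char: 'w')
  sorted[5] = vvvvwvu$wuwv  (last char: 'v')
  sorted[6] = vvvwvu$wuwvv  (last char: 'v')
  sorted[7] = vvwvu$wuwvvv  (last char: 'v')
  sorted[8] = vwvu$wuwvvvv  (last char: 'v')
  sorted[9] = wuwvvvvvwvu$  (last char: '$')
  sorted[10] = wvu$wuwvvvvv  (last char: 'v')
  sorted[11] = wvvvvvwvu$wu  (last char: 'u')
Last column: uvwwwvvvv$vu
Original string S is at sorted index 9

Answer: uvwwwvvvv$vu
9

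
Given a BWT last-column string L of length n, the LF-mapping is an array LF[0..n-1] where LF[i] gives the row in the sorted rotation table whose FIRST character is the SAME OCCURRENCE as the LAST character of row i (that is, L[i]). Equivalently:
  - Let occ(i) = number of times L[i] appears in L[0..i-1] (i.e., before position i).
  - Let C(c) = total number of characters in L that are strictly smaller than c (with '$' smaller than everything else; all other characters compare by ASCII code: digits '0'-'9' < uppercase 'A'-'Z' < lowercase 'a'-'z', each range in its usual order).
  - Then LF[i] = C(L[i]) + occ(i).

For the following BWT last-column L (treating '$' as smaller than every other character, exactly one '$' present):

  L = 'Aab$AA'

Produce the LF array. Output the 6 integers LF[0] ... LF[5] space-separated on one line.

Answer: 1 4 5 0 2 3

Derivation:
Char counts: '$':1, 'A':3, 'a':1, 'b':1
C (first-col start): C('$')=0, C('A')=1, C('a')=4, C('b')=5
L[0]='A': occ=0, LF[0]=C('A')+0=1+0=1
L[1]='a': occ=0, LF[1]=C('a')+0=4+0=4
L[2]='b': occ=0, LF[2]=C('b')+0=5+0=5
L[3]='$': occ=0, LF[3]=C('$')+0=0+0=0
L[4]='A': occ=1, LF[4]=C('A')+1=1+1=2
L[5]='A': occ=2, LF[5]=C('A')+2=1+2=3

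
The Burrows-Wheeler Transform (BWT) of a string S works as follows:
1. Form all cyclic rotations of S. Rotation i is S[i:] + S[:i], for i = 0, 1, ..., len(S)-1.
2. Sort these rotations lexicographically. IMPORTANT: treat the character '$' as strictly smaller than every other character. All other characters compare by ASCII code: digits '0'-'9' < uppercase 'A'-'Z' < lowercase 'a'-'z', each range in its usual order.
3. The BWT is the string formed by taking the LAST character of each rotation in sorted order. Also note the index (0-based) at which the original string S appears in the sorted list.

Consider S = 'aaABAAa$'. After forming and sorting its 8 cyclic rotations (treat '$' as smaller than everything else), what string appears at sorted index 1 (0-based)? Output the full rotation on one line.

All 8 rotations (rotation i = S[i:]+S[:i]):
  rot[0] = aaABAAa$
  rot[1] = aABAAa$a
  rot[2] = ABAAa$aa
  rot[3] = BAAa$aaA
  rot[4] = AAa$aaAB
  rot[5] = Aa$aaABA
  rot[6] = a$aaABAA
  rot[7] = $aaABAAa
Sorted (with $ < everything):
  sorted[0] = $aaABAAa
  sorted[1] = AAa$aaAB
  sorted[2] = ABAAa$aa
  sorted[3] = Aa$aaABA
  sorted[4] = BAAa$aaA
  sorted[5] = a$aaABAA
  sorted[6] = aABAAa$a
  sorted[7] = aaABAAa$
sorted[1] = AAa$aaAB

Answer: AAa$aaAB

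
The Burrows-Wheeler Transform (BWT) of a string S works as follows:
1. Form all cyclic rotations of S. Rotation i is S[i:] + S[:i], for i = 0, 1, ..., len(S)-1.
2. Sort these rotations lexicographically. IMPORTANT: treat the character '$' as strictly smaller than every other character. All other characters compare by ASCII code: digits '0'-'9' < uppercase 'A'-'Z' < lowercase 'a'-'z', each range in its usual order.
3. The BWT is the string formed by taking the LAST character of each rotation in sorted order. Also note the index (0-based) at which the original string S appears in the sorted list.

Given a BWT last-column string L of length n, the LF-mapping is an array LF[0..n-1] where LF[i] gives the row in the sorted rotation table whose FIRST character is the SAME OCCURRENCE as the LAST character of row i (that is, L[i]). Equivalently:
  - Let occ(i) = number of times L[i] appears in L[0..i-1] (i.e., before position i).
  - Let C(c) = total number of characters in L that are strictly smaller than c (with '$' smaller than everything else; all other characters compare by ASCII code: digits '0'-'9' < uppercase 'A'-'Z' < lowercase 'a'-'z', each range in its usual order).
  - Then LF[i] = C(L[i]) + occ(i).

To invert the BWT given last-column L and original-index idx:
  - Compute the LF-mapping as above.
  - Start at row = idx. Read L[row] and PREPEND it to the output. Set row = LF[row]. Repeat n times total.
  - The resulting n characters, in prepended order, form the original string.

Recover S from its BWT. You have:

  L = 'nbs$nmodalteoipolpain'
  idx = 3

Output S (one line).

LF mapping: 11 3 19 0 12 10 14 4 1 8 20 5 15 6 17 16 9 18 2 7 13
Walk LF starting at row 3, prepending L[row]:
  step 1: row=3, L[3]='$', prepend. Next row=LF[3]=0
  step 2: row=0, L[0]='n', prepend. Next row=LF[0]=11
  step 3: row=11, L[11]='e', prepend. Next row=LF[11]=5
  step 4: row=5, L[5]='m', prepend. Next row=LF[5]=10
  step 5: row=10, L[10]='t', prepend. Next row=LF[10]=20
  step 6: row=20, L[20]='n', prepend. Next row=LF[20]=13
  step 7: row=13, L[13]='i', prepend. Next row=LF[13]=6
  step 8: row=6, L[6]='o', prepend. Next row=LF[6]=14
  step 9: row=14, L[14]='p', prepend. Next row=LF[14]=17
  step 10: row=17, L[17]='p', prepend. Next row=LF[17]=18
  step 11: row=18, L[18]='a', prepend. Next row=LF[18]=2
  step 12: row=2, L[2]='s', prepend. Next row=LF[2]=19
  step 13: row=19, L[19]='i', prepend. Next row=LF[19]=7
  step 14: row=7, L[7]='d', prepend. Next row=LF[7]=4
  step 15: row=4, L[4]='n', prepend. Next row=LF[4]=12
  step 16: row=12, L[12]='o', prepend. Next row=LF[12]=15
  step 17: row=15, L[15]='o', prepend. Next row=LF[15]=16
  step 18: row=16, L[16]='l', prepend. Next row=LF[16]=9
  step 19: row=9, L[9]='l', prepend. Next row=LF[9]=8
  step 20: row=8, L[8]='a', prepend. Next row=LF[8]=1
  step 21: row=1, L[1]='b', prepend. Next row=LF[1]=3
Reversed output: balloondisappointmen$

Answer: balloondisappointmen$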